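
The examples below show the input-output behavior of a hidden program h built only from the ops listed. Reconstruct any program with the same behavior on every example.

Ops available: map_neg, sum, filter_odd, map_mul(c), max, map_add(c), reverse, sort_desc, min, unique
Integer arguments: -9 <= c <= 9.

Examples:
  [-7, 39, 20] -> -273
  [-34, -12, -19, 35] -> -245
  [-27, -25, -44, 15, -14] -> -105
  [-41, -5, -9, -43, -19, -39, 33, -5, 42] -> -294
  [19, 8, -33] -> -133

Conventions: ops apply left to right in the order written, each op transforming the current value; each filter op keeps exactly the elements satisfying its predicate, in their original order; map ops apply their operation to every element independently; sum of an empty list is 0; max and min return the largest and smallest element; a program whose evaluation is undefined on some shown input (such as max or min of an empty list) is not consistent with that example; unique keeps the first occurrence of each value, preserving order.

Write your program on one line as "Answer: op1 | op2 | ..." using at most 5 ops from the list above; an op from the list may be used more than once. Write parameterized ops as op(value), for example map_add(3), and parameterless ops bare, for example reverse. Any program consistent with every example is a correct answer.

unique | map_neg | map_mul(7) | min

Check, running the answer program on each example:
  [-7, 39, 20] -> [-7, 39, 20] -> [7, -39, -20] -> [49, -273, -140] -> -273
  [-34, -12, -19, 35] -> [-34, -12, -19, 35] -> [34, 12, 19, -35] -> [238, 84, 133, -245] -> -245
  [-27, -25, -44, 15, -14] -> [-27, -25, -44, 15, -14] -> [27, 25, 44, -15, 14] -> [189, 175, 308, -105, 98] -> -105
  [-41, -5, -9, -43, -19, -39, 33, -5, 42] -> [-41, -5, -9, -43, -19, -39, 33, 42] -> [41, 5, 9, 43, 19, 39, -33, -42] -> [287, 35, 63, 301, 133, 273, -231, -294] -> -294
  [19, 8, -33] -> [19, 8, -33] -> [-19, -8, 33] -> [-133, -56, 231] -> -133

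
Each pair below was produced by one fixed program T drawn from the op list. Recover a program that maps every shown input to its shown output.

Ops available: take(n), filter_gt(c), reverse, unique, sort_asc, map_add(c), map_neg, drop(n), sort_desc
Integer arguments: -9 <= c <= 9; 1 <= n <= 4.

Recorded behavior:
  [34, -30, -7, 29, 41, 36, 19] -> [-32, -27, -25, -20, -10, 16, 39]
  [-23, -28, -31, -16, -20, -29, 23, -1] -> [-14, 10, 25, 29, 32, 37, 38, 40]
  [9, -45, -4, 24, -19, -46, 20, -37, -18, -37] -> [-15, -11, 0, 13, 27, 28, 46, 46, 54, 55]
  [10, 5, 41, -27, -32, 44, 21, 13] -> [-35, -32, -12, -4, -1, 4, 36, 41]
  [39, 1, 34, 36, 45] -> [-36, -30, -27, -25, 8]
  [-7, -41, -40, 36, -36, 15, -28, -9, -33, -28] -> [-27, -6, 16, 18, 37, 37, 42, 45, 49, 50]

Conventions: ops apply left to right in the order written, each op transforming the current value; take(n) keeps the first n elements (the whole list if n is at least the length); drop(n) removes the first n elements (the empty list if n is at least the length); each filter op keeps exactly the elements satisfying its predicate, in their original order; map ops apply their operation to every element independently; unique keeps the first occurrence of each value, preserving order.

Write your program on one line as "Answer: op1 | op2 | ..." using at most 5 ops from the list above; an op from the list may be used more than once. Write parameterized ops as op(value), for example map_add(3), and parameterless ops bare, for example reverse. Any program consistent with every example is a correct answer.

map_add(-7) | map_add(-2) | sort_desc | map_neg

Check, running the answer program on each example:
  [34, -30, -7, 29, 41, 36, 19] -> [27, -37, -14, 22, 34, 29, 12] -> [25, -39, -16, 20, 32, 27, 10] -> [32, 27, 25, 20, 10, -16, -39] -> [-32, -27, -25, -20, -10, 16, 39]
  [-23, -28, -31, -16, -20, -29, 23, -1] -> [-30, -35, -38, -23, -27, -36, 16, -8] -> [-32, -37, -40, -25, -29, -38, 14, -10] -> [14, -10, -25, -29, -32, -37, -38, -40] -> [-14, 10, 25, 29, 32, 37, 38, 40]
  [9, -45, -4, 24, -19, -46, 20, -37, -18, -37] -> [2, -52, -11, 17, -26, -53, 13, -44, -25, -44] -> [0, -54, -13, 15, -28, -55, 11, -46, -27, -46] -> [15, 11, 0, -13, -27, -28, -46, -46, -54, -55] -> [-15, -11, 0, 13, 27, 28, 46, 46, 54, 55]
  [10, 5, 41, -27, -32, 44, 21, 13] -> [3, -2, 34, -34, -39, 37, 14, 6] -> [1, -4, 32, -36, -41, 35, 12, 4] -> [35, 32, 12, 4, 1, -4, -36, -41] -> [-35, -32, -12, -4, -1, 4, 36, 41]
  [39, 1, 34, 36, 45] -> [32, -6, 27, 29, 38] -> [30, -8, 25, 27, 36] -> [36, 30, 27, 25, -8] -> [-36, -30, -27, -25, 8]
  [-7, -41, -40, 36, -36, 15, -28, -9, -33, -28] -> [-14, -48, -47, 29, -43, 8, -35, -16, -40, -35] -> [-16, -50, -49, 27, -45, 6, -37, -18, -42, -37] -> [27, 6, -16, -18, -37, -37, -42, -45, -49, -50] -> [-27, -6, 16, 18, 37, 37, 42, 45, 49, 50]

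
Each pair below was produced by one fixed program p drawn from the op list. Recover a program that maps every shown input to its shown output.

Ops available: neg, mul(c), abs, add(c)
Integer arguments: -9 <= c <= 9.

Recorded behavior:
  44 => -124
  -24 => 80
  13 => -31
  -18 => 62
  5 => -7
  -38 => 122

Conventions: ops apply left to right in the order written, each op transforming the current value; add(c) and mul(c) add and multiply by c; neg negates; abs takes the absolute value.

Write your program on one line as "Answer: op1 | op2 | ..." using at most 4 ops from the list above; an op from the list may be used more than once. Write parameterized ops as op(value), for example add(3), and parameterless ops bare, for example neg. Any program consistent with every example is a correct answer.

mul(3) | neg | add(8)

Check, running the answer program on each example:
  44 -> 132 -> -132 -> -124
  -24 -> -72 -> 72 -> 80
  13 -> 39 -> -39 -> -31
  -18 -> -54 -> 54 -> 62
  5 -> 15 -> -15 -> -7
  -38 -> -114 -> 114 -> 122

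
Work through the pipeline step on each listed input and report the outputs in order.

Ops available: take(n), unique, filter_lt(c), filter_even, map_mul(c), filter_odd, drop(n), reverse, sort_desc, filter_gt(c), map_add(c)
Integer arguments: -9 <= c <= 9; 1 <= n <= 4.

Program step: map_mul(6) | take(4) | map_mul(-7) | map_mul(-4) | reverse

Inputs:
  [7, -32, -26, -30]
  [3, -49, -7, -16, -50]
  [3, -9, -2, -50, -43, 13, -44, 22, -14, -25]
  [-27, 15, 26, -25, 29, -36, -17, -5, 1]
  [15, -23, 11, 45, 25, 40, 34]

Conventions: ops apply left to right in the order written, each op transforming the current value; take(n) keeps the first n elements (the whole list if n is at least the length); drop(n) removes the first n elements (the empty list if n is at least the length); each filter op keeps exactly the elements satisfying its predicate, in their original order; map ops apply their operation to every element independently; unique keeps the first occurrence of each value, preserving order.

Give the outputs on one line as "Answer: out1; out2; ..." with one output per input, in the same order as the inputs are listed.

[-5040, -4368, -5376, 1176]; [-2688, -1176, -8232, 504]; [-8400, -336, -1512, 504]; [-4200, 4368, 2520, -4536]; [7560, 1848, -3864, 2520]

Execution, op by op:
  [7, -32, -26, -30] -> [42, -192, -156, -180] -> [42, -192, -156, -180] -> [-294, 1344, 1092, 1260] -> [1176, -5376, -4368, -5040] -> [-5040, -4368, -5376, 1176]
  [3, -49, -7, -16, -50] -> [18, -294, -42, -96, -300] -> [18, -294, -42, -96] -> [-126, 2058, 294, 672] -> [504, -8232, -1176, -2688] -> [-2688, -1176, -8232, 504]
  [3, -9, -2, -50, -43, 13, -44, 22, -14, -25] -> [18, -54, -12, -300, -258, 78, -264, 132, -84, -150] -> [18, -54, -12, -300] -> [-126, 378, 84, 2100] -> [504, -1512, -336, -8400] -> [-8400, -336, -1512, 504]
  [-27, 15, 26, -25, 29, -36, -17, -5, 1] -> [-162, 90, 156, -150, 174, -216, -102, -30, 6] -> [-162, 90, 156, -150] -> [1134, -630, -1092, 1050] -> [-4536, 2520, 4368, -4200] -> [-4200, 4368, 2520, -4536]
  [15, -23, 11, 45, 25, 40, 34] -> [90, -138, 66, 270, 150, 240, 204] -> [90, -138, 66, 270] -> [-630, 966, -462, -1890] -> [2520, -3864, 1848, 7560] -> [7560, 1848, -3864, 2520]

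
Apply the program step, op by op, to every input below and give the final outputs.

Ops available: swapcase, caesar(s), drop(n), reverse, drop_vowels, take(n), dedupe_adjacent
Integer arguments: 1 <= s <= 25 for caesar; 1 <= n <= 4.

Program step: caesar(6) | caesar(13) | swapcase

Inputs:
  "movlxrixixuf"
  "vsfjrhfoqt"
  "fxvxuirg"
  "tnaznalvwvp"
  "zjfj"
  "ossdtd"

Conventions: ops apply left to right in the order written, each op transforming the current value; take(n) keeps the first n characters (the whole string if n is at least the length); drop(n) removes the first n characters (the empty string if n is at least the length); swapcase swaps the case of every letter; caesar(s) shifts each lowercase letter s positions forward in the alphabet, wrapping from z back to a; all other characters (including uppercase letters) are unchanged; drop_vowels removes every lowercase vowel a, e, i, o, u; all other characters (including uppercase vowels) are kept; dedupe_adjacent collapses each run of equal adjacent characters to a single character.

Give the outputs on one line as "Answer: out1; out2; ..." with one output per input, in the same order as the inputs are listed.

Execution, op by op:
  "movlxrixixuf" -> "subrdxododal" -> "fhoeqkbqbqny" -> "FHOEQKBQBQNY"
  "vsfjrhfoqt" -> "bylpxnluwz" -> "olyckayhjm" -> "OLYCKAYHJM"
  "fxvxuirg" -> "ldbdaoxm" -> "yqoqnbkz" -> "YQOQNBKZ"
  "tnaznalvwvp" -> "ztgftgrbcbv" -> "mgtsgteopoi" -> "MGTSGTEOPOI"
  "zjfj" -> "fplp" -> "scyc" -> "SCYC"
  "ossdtd" -> "uyyjzj" -> "hllwmw" -> "HLLWMW"

"FHOEQKBQBQNY"; "OLYCKAYHJM"; "YQOQNBKZ"; "MGTSGTEOPOI"; "SCYC"; "HLLWMW"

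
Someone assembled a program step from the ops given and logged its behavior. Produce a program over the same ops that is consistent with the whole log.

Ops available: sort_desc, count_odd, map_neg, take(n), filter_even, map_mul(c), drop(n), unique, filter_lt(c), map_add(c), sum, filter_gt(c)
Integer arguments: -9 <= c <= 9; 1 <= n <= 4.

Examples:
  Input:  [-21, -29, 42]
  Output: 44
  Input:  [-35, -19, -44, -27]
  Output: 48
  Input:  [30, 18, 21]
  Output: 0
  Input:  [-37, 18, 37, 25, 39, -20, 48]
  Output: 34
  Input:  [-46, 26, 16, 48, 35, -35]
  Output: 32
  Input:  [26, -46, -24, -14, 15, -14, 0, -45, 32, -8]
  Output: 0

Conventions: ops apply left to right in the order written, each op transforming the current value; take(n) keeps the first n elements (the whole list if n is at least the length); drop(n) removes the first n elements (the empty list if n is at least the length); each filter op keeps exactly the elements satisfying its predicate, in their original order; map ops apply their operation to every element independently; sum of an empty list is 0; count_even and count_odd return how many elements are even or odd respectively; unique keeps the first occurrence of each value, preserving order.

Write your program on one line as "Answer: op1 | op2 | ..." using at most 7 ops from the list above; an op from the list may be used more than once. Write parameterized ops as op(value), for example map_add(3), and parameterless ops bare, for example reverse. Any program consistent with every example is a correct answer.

map_neg | filter_gt(-2) | take(3) | map_add(-3) | filter_even | sum

Check, running the answer program on each example:
  [-21, -29, 42] -> [21, 29, -42] -> [21, 29] -> [21, 29] -> [18, 26] -> [18, 26] -> 44
  [-35, -19, -44, -27] -> [35, 19, 44, 27] -> [35, 19, 44, 27] -> [35, 19, 44] -> [32, 16, 41] -> [32, 16] -> 48
  [30, 18, 21] -> [-30, -18, -21] -> [] -> [] -> [] -> [] -> 0
  [-37, 18, 37, 25, 39, -20, 48] -> [37, -18, -37, -25, -39, 20, -48] -> [37, 20] -> [37, 20] -> [34, 17] -> [34] -> 34
  [-46, 26, 16, 48, 35, -35] -> [46, -26, -16, -48, -35, 35] -> [46, 35] -> [46, 35] -> [43, 32] -> [32] -> 32
  [26, -46, -24, -14, 15, -14, 0, -45, 32, -8] -> [-26, 46, 24, 14, -15, 14, 0, 45, -32, 8] -> [46, 24, 14, 14, 0, 45, 8] -> [46, 24, 14] -> [43, 21, 11] -> [] -> 0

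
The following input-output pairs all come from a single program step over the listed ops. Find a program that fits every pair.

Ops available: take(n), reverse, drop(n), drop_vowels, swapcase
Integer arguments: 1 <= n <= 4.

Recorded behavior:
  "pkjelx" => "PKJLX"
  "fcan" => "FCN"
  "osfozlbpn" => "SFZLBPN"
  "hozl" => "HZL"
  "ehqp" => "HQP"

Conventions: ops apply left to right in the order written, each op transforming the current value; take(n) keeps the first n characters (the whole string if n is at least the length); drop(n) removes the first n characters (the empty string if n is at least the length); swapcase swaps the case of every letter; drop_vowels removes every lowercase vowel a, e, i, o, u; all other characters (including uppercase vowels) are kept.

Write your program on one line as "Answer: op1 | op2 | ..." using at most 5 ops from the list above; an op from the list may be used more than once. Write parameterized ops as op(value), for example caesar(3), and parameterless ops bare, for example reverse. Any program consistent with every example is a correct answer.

reverse | drop_vowels | reverse | swapcase

Check, running the answer program on each example:
  "pkjelx" -> "xlejkp" -> "xljkp" -> "pkjlx" -> "PKJLX"
  "fcan" -> "nacf" -> "ncf" -> "fcn" -> "FCN"
  "osfozlbpn" -> "npblzofso" -> "npblzfs" -> "sfzlbpn" -> "SFZLBPN"
  "hozl" -> "lzoh" -> "lzh" -> "hzl" -> "HZL"
  "ehqp" -> "pqhe" -> "pqh" -> "hqp" -> "HQP"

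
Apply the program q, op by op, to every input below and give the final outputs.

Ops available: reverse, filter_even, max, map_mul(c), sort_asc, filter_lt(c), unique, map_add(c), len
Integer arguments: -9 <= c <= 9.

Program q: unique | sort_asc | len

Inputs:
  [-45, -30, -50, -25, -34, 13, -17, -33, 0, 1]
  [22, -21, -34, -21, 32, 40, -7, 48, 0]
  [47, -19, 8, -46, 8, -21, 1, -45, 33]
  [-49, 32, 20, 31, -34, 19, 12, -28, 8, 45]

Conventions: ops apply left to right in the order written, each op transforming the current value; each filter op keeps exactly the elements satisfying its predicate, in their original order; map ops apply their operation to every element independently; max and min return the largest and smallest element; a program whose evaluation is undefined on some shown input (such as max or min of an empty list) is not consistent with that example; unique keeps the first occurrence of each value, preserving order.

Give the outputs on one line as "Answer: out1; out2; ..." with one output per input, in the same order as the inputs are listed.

10; 8; 8; 10

Execution, op by op:
  [-45, -30, -50, -25, -34, 13, -17, -33, 0, 1] -> [-45, -30, -50, -25, -34, 13, -17, -33, 0, 1] -> [-50, -45, -34, -33, -30, -25, -17, 0, 1, 13] -> 10
  [22, -21, -34, -21, 32, 40, -7, 48, 0] -> [22, -21, -34, 32, 40, -7, 48, 0] -> [-34, -21, -7, 0, 22, 32, 40, 48] -> 8
  [47, -19, 8, -46, 8, -21, 1, -45, 33] -> [47, -19, 8, -46, -21, 1, -45, 33] -> [-46, -45, -21, -19, 1, 8, 33, 47] -> 8
  [-49, 32, 20, 31, -34, 19, 12, -28, 8, 45] -> [-49, 32, 20, 31, -34, 19, 12, -28, 8, 45] -> [-49, -34, -28, 8, 12, 19, 20, 31, 32, 45] -> 10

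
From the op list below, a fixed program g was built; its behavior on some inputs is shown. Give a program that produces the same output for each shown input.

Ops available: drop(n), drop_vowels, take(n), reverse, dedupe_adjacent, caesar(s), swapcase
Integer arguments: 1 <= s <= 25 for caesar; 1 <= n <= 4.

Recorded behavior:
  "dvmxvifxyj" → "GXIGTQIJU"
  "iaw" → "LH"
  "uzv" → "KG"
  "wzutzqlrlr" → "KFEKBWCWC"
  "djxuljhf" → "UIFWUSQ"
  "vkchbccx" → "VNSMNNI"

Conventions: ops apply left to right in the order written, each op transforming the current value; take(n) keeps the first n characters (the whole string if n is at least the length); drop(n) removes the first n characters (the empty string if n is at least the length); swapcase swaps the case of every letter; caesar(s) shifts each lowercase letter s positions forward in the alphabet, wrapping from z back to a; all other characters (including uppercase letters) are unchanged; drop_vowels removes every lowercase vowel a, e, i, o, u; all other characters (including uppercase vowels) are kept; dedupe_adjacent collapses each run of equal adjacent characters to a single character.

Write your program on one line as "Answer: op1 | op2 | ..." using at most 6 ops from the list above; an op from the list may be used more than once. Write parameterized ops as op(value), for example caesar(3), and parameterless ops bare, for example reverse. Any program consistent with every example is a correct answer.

caesar(8) | drop(1) | caesar(19) | caesar(10) | swapcase

Check, running the answer program on each example:
  "dvmxvifxyj" -> "ldufdqnfgr" -> "dufdqnfgr" -> "wnywjgyzk" -> "gxigtqiju" -> "GXIGTQIJU"
  "iaw" -> "qie" -> "ie" -> "bx" -> "lh" -> "LH"
  "uzv" -> "chd" -> "hd" -> "aw" -> "kg" -> "KG"
  "wzutzqlrlr" -> "ehcbhytztz" -> "hcbhytztz" -> "avuarmsms" -> "kfekbwcwc" -> "KFEKBWCWC"
  "djxuljhf" -> "lrfctrpn" -> "rfctrpn" -> "kyvmkig" -> "uifwusq" -> "UIFWUSQ"
  "vkchbccx" -> "dskpjkkf" -> "skpjkkf" -> "ldicddy" -> "vnsmnni" -> "VNSMNNI"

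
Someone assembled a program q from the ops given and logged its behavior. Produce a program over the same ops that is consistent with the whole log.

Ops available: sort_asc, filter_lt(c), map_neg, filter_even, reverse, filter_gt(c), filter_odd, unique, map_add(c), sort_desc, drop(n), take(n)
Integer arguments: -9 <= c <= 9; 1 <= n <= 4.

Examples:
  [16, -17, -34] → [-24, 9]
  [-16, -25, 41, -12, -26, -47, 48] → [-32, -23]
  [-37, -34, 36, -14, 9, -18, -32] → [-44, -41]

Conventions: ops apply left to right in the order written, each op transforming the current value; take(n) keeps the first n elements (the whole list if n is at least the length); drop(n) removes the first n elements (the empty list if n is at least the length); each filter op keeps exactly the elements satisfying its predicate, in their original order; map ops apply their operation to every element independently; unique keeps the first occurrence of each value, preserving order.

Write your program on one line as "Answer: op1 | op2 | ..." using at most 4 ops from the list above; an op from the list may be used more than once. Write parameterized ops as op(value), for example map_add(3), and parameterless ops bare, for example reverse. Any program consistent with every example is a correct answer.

take(2) | map_add(-7) | sort_asc

Check, running the answer program on each example:
  [16, -17, -34] -> [16, -17] -> [9, -24] -> [-24, 9]
  [-16, -25, 41, -12, -26, -47, 48] -> [-16, -25] -> [-23, -32] -> [-32, -23]
  [-37, -34, 36, -14, 9, -18, -32] -> [-37, -34] -> [-44, -41] -> [-44, -41]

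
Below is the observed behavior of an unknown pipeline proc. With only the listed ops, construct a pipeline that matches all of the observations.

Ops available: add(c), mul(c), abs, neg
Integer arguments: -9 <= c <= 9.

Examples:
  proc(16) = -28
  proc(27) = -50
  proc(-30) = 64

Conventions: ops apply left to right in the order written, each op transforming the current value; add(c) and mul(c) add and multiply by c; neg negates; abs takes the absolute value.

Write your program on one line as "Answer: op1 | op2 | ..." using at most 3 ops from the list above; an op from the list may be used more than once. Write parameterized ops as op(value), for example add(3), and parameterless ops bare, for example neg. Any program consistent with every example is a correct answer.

add(-4) | add(2) | mul(-2)

Check, running the answer program on each example:
  16 -> 12 -> 14 -> -28
  27 -> 23 -> 25 -> -50
  -30 -> -34 -> -32 -> 64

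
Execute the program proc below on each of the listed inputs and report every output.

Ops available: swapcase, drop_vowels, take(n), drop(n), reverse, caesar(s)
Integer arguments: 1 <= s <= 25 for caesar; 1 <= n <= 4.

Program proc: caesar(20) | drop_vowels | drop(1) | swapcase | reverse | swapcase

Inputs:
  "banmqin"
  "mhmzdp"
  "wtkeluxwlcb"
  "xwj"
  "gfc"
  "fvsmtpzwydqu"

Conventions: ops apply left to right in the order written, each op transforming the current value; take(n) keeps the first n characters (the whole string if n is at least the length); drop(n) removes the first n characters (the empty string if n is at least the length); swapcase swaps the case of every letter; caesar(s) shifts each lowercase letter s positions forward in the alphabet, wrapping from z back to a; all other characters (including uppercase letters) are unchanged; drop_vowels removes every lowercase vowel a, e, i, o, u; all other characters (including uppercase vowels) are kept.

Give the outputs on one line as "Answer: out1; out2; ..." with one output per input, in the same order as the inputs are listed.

"hckgh"; "jxtgb"; "vwfqrfyn"; "dq"; "w"; "kxsqtjngmp"

Execution, op by op:
  "banmqin" -> "vuhgkch" -> "vhgkch" -> "hgkch" -> "HGKCH" -> "HCKGH" -> "hckgh"
  "mhmzdp" -> "gbgtxj" -> "gbgtxj" -> "bgtxj" -> "BGTXJ" -> "JXTGB" -> "jxtgb"
  "wtkeluxwlcb" -> "qneyforqfwv" -> "qnyfrqfwv" -> "nyfrqfwv" -> "NYFRQFWV" -> "VWFQRFYN" -> "vwfqrfyn"
  "xwj" -> "rqd" -> "rqd" -> "qd" -> "QD" -> "DQ" -> "dq"
  "gfc" -> "azw" -> "zw" -> "w" -> "W" -> "W" -> "w"
  "fvsmtpzwydqu" -> "zpmgnjtqsxko" -> "zpmgnjtqsxk" -> "pmgnjtqsxk" -> "PMGNJTQSXK" -> "KXSQTJNGMP" -> "kxsqtjngmp"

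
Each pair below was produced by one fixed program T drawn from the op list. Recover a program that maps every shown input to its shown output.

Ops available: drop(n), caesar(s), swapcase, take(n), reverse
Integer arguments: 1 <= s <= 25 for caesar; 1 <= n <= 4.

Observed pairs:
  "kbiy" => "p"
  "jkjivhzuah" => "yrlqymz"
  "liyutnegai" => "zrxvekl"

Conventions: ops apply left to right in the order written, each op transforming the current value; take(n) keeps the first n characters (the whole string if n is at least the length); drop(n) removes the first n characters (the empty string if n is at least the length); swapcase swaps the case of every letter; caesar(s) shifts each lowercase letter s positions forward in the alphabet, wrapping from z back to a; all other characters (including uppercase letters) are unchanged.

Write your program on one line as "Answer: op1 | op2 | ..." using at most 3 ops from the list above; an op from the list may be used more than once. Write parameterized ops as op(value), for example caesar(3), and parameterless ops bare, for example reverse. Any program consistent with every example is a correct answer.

drop(3) | caesar(17) | reverse

Check, running the answer program on each example:
  "kbiy" -> "y" -> "p" -> "p"
  "jkjivhzuah" -> "ivhzuah" -> "zmyqlry" -> "yrlqymz"
  "liyutnegai" -> "utnegai" -> "lkevxrz" -> "zrxvekl"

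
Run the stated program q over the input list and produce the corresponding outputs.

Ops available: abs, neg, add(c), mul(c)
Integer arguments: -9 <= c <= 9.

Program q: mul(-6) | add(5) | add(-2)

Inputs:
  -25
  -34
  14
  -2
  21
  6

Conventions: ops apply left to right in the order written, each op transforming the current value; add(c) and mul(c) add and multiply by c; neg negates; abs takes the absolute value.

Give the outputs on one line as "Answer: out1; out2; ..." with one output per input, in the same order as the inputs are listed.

Execution, op by op:
  -25 -> 150 -> 155 -> 153
  -34 -> 204 -> 209 -> 207
  14 -> -84 -> -79 -> -81
  -2 -> 12 -> 17 -> 15
  21 -> -126 -> -121 -> -123
  6 -> -36 -> -31 -> -33

153; 207; -81; 15; -123; -33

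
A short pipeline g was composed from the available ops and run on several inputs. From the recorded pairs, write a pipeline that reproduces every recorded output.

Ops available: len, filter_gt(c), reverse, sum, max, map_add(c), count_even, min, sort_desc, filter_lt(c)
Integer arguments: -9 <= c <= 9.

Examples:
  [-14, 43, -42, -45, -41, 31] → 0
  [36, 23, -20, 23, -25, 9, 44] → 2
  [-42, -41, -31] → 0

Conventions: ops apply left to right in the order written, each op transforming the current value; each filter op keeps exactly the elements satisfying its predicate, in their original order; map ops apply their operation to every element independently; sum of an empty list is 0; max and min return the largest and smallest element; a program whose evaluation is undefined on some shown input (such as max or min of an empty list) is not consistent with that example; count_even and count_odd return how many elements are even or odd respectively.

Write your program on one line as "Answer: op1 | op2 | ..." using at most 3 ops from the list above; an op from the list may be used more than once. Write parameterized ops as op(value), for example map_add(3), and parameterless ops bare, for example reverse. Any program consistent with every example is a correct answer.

filter_gt(-9) | reverse | count_even

Check, running the answer program on each example:
  [-14, 43, -42, -45, -41, 31] -> [43, 31] -> [31, 43] -> 0
  [36, 23, -20, 23, -25, 9, 44] -> [36, 23, 23, 9, 44] -> [44, 9, 23, 23, 36] -> 2
  [-42, -41, -31] -> [] -> [] -> 0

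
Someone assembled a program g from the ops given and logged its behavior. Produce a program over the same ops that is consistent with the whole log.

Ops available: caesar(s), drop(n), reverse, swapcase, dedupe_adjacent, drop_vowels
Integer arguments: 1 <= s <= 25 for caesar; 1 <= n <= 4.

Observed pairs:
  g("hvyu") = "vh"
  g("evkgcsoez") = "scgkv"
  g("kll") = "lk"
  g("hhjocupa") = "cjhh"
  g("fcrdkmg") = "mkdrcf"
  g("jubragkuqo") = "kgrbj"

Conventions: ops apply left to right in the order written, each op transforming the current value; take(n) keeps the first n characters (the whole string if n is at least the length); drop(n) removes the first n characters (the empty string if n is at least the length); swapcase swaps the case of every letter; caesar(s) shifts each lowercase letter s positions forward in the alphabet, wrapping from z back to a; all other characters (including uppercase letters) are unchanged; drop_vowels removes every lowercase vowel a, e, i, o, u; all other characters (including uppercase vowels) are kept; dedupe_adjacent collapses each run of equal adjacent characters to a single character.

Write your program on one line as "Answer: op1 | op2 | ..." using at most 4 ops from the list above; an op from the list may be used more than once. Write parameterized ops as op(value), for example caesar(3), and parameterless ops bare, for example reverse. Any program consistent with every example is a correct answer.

reverse | drop_vowels | drop(1)

Check, running the answer program on each example:
  "hvyu" -> "uyvh" -> "yvh" -> "vh"
  "evkgcsoez" -> "zeoscgkve" -> "zscgkv" -> "scgkv"
  "kll" -> "llk" -> "llk" -> "lk"
  "hhjocupa" -> "apucojhh" -> "pcjhh" -> "cjhh"
  "fcrdkmg" -> "gmkdrcf" -> "gmkdrcf" -> "mkdrcf"
  "jubragkuqo" -> "oqukgarbuj" -> "qkgrbj" -> "kgrbj"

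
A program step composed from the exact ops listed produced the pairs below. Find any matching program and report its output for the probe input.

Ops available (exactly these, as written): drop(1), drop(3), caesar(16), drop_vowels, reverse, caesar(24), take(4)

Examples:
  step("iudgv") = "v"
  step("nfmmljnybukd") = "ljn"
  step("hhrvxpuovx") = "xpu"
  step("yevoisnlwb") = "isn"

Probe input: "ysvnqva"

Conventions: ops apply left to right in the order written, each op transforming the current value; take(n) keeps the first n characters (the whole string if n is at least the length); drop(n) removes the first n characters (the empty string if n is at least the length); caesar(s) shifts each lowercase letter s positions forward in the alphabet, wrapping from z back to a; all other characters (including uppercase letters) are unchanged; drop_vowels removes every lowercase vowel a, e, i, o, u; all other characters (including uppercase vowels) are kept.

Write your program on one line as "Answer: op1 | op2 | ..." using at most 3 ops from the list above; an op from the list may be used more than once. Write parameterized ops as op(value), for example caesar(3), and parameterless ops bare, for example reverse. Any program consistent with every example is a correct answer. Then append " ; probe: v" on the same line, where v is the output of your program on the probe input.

drop(3) | take(4) | drop(1) ; probe: "qva"

Check, running the answer program on each example:
  "iudgv" -> "gv" -> "gv" -> "v"
  "nfmmljnybukd" -> "mljnybukd" -> "mljn" -> "ljn"
  "hhrvxpuovx" -> "vxpuovx" -> "vxpu" -> "xpu"
  "yevoisnlwb" -> "oisnlwb" -> "oisn" -> "isn"
  probe: "ysvnqva" -> "nqva" -> "nqva" -> "qva"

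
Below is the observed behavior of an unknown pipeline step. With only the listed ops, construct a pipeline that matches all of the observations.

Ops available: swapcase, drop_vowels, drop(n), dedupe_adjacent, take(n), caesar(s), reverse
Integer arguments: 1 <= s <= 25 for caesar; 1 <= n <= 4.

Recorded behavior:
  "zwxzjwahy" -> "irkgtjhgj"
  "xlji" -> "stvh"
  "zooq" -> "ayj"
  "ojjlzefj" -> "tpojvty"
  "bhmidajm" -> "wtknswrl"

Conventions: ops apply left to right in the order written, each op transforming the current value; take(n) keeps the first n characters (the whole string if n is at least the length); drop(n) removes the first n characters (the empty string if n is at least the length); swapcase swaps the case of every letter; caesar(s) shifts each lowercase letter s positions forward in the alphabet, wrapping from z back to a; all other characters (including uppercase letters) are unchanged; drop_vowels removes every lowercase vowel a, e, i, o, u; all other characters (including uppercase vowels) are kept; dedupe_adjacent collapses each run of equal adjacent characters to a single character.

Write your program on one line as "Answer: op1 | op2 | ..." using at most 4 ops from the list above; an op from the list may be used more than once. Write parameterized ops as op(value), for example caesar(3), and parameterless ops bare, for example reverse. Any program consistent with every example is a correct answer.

caesar(10) | reverse | dedupe_adjacent

Check, running the answer program on each example:
  "zwxzjwahy" -> "jghjtgkri" -> "irkgtjhgj" -> "irkgtjhgj"
  "xlji" -> "hvts" -> "stvh" -> "stvh"
  "zooq" -> "jyya" -> "ayyj" -> "ayj"
  "ojjlzefj" -> "yttvjopt" -> "tpojvtty" -> "tpojvty"
  "bhmidajm" -> "lrwsnktw" -> "wtknswrl" -> "wtknswrl"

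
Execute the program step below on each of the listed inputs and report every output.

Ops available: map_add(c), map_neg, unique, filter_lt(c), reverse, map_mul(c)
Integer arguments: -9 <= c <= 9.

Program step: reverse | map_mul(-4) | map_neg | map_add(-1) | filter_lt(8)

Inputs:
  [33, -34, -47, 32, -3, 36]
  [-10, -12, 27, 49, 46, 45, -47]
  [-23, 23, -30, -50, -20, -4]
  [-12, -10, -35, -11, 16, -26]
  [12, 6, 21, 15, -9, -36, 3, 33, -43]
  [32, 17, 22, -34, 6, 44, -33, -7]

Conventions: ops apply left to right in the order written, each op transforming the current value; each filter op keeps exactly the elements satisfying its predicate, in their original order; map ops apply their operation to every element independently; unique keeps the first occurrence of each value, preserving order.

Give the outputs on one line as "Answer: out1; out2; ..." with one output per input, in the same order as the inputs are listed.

[-13, -189, -137]; [-189, -49, -41]; [-17, -81, -201, -121, -93]; [-105, -45, -141, -41, -49]; [-173, -145, -37]; [-29, -133, -137]

Execution, op by op:
  [33, -34, -47, 32, -3, 36] -> [36, -3, 32, -47, -34, 33] -> [-144, 12, -128, 188, 136, -132] -> [144, -12, 128, -188, -136, 132] -> [143, -13, 127, -189, -137, 131] -> [-13, -189, -137]
  [-10, -12, 27, 49, 46, 45, -47] -> [-47, 45, 46, 49, 27, -12, -10] -> [188, -180, -184, -196, -108, 48, 40] -> [-188, 180, 184, 196, 108, -48, -40] -> [-189, 179, 183, 195, 107, -49, -41] -> [-189, -49, -41]
  [-23, 23, -30, -50, -20, -4] -> [-4, -20, -50, -30, 23, -23] -> [16, 80, 200, 120, -92, 92] -> [-16, -80, -200, -120, 92, -92] -> [-17, -81, -201, -121, 91, -93] -> [-17, -81, -201, -121, -93]
  [-12, -10, -35, -11, 16, -26] -> [-26, 16, -11, -35, -10, -12] -> [104, -64, 44, 140, 40, 48] -> [-104, 64, -44, -140, -40, -48] -> [-105, 63, -45, -141, -41, -49] -> [-105, -45, -141, -41, -49]
  [12, 6, 21, 15, -9, -36, 3, 33, -43] -> [-43, 33, 3, -36, -9, 15, 21, 6, 12] -> [172, -132, -12, 144, 36, -60, -84, -24, -48] -> [-172, 132, 12, -144, -36, 60, 84, 24, 48] -> [-173, 131, 11, -145, -37, 59, 83, 23, 47] -> [-173, -145, -37]
  [32, 17, 22, -34, 6, 44, -33, -7] -> [-7, -33, 44, 6, -34, 22, 17, 32] -> [28, 132, -176, -24, 136, -88, -68, -128] -> [-28, -132, 176, 24, -136, 88, 68, 128] -> [-29, -133, 175, 23, -137, 87, 67, 127] -> [-29, -133, -137]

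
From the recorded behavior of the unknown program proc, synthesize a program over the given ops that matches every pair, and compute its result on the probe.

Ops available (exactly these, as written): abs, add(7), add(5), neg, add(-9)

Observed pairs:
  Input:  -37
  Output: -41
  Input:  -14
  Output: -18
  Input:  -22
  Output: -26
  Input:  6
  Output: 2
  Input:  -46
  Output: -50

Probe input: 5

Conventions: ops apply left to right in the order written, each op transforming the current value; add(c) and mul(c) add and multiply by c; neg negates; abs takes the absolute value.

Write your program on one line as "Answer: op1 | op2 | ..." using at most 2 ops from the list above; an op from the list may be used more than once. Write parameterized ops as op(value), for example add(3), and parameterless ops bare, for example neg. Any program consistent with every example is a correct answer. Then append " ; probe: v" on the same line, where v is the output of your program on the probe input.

add(-9) | add(5) ; probe: 1

Check, running the answer program on each example:
  -37 -> -46 -> -41
  -14 -> -23 -> -18
  -22 -> -31 -> -26
  6 -> -3 -> 2
  -46 -> -55 -> -50
  probe: 5 -> -4 -> 1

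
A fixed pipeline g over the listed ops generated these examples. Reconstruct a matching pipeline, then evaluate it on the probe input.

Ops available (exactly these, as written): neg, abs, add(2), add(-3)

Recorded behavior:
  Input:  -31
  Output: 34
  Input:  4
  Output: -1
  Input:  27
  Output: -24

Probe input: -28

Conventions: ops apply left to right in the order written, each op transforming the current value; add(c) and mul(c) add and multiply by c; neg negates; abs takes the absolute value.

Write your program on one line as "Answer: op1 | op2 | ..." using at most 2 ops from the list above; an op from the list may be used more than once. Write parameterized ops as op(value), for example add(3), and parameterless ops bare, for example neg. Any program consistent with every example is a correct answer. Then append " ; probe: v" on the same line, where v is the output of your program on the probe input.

add(-3) | neg ; probe: 31

Check, running the answer program on each example:
  -31 -> -34 -> 34
  4 -> 1 -> -1
  27 -> 24 -> -24
  probe: -28 -> -31 -> 31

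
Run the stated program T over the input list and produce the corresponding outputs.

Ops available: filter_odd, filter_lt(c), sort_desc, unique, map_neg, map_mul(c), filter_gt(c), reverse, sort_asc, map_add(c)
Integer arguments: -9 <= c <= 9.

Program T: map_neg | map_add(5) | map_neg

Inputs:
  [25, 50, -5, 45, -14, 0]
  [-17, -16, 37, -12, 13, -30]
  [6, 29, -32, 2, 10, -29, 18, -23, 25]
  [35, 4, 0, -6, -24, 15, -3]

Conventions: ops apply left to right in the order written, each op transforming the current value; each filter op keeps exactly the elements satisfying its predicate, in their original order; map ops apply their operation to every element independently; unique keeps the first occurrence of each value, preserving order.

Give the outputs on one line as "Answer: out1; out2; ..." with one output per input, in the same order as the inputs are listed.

[20, 45, -10, 40, -19, -5]; [-22, -21, 32, -17, 8, -35]; [1, 24, -37, -3, 5, -34, 13, -28, 20]; [30, -1, -5, -11, -29, 10, -8]

Execution, op by op:
  [25, 50, -5, 45, -14, 0] -> [-25, -50, 5, -45, 14, 0] -> [-20, -45, 10, -40, 19, 5] -> [20, 45, -10, 40, -19, -5]
  [-17, -16, 37, -12, 13, -30] -> [17, 16, -37, 12, -13, 30] -> [22, 21, -32, 17, -8, 35] -> [-22, -21, 32, -17, 8, -35]
  [6, 29, -32, 2, 10, -29, 18, -23, 25] -> [-6, -29, 32, -2, -10, 29, -18, 23, -25] -> [-1, -24, 37, 3, -5, 34, -13, 28, -20] -> [1, 24, -37, -3, 5, -34, 13, -28, 20]
  [35, 4, 0, -6, -24, 15, -3] -> [-35, -4, 0, 6, 24, -15, 3] -> [-30, 1, 5, 11, 29, -10, 8] -> [30, -1, -5, -11, -29, 10, -8]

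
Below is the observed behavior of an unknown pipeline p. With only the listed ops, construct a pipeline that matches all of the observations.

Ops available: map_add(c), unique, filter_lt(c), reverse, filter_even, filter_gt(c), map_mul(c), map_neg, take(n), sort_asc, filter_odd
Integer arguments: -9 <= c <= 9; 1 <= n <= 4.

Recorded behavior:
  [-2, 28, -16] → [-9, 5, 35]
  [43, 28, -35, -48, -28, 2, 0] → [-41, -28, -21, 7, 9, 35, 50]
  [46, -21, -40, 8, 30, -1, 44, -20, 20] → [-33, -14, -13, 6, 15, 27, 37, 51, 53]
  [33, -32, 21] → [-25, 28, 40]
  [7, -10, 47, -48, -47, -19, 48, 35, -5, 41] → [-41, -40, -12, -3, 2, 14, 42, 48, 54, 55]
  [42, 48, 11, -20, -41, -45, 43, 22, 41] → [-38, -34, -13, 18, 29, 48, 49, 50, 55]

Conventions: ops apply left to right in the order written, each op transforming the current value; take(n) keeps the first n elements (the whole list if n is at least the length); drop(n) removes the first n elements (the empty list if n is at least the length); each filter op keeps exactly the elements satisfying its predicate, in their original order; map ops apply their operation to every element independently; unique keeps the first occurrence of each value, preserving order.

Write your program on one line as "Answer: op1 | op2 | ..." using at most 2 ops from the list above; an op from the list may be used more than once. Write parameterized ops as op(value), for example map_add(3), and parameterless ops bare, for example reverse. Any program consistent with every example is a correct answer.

sort_asc | map_add(7)

Check, running the answer program on each example:
  [-2, 28, -16] -> [-16, -2, 28] -> [-9, 5, 35]
  [43, 28, -35, -48, -28, 2, 0] -> [-48, -35, -28, 0, 2, 28, 43] -> [-41, -28, -21, 7, 9, 35, 50]
  [46, -21, -40, 8, 30, -1, 44, -20, 20] -> [-40, -21, -20, -1, 8, 20, 30, 44, 46] -> [-33, -14, -13, 6, 15, 27, 37, 51, 53]
  [33, -32, 21] -> [-32, 21, 33] -> [-25, 28, 40]
  [7, -10, 47, -48, -47, -19, 48, 35, -5, 41] -> [-48, -47, -19, -10, -5, 7, 35, 41, 47, 48] -> [-41, -40, -12, -3, 2, 14, 42, 48, 54, 55]
  [42, 48, 11, -20, -41, -45, 43, 22, 41] -> [-45, -41, -20, 11, 22, 41, 42, 43, 48] -> [-38, -34, -13, 18, 29, 48, 49, 50, 55]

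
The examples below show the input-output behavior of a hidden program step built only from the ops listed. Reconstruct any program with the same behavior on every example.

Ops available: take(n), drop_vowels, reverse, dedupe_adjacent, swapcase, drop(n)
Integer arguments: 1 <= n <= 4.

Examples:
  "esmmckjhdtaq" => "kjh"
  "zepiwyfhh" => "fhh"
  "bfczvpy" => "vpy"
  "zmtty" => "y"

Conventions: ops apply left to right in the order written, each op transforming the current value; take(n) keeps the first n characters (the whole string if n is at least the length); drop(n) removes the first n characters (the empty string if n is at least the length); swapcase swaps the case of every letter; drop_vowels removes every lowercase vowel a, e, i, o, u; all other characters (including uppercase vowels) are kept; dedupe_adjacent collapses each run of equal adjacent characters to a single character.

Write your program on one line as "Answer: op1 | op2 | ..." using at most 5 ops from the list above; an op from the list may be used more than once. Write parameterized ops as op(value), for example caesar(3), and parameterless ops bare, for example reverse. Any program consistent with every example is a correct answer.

reverse | drop_vowels | reverse | drop(4) | take(3)

Check, running the answer program on each example:
  "esmmckjhdtaq" -> "qatdhjkcmmse" -> "qtdhjkcmms" -> "smmckjhdtq" -> "kjhdtq" -> "kjh"
  "zepiwyfhh" -> "hhfywipez" -> "hhfywpz" -> "zpwyfhh" -> "fhh" -> "fhh"
  "bfczvpy" -> "ypvzcfb" -> "ypvzcfb" -> "bfczvpy" -> "vpy" -> "vpy"
  "zmtty" -> "yttmz" -> "yttmz" -> "zmtty" -> "y" -> "y"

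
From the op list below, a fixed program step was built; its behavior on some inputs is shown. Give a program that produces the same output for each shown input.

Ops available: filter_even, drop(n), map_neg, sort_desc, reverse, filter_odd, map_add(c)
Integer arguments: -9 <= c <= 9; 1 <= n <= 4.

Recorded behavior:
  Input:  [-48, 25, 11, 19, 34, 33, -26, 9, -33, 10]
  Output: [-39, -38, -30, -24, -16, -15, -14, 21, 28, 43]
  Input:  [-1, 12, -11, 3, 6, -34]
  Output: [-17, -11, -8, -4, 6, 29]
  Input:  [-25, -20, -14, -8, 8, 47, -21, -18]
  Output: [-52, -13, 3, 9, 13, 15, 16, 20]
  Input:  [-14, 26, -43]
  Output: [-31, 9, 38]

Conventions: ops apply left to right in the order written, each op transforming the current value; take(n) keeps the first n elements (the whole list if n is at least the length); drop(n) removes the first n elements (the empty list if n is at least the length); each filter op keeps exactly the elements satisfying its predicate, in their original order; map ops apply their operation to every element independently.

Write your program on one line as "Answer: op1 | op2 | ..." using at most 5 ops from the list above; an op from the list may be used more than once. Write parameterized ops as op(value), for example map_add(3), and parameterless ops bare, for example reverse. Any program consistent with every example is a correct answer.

map_neg | map_add(-5) | sort_desc | reverse

Check, running the answer program on each example:
  [-48, 25, 11, 19, 34, 33, -26, 9, -33, 10] -> [48, -25, -11, -19, -34, -33, 26, -9, 33, -10] -> [43, -30, -16, -24, -39, -38, 21, -14, 28, -15] -> [43, 28, 21, -14, -15, -16, -24, -30, -38, -39] -> [-39, -38, -30, -24, -16, -15, -14, 21, 28, 43]
  [-1, 12, -11, 3, 6, -34] -> [1, -12, 11, -3, -6, 34] -> [-4, -17, 6, -8, -11, 29] -> [29, 6, -4, -8, -11, -17] -> [-17, -11, -8, -4, 6, 29]
  [-25, -20, -14, -8, 8, 47, -21, -18] -> [25, 20, 14, 8, -8, -47, 21, 18] -> [20, 15, 9, 3, -13, -52, 16, 13] -> [20, 16, 15, 13, 9, 3, -13, -52] -> [-52, -13, 3, 9, 13, 15, 16, 20]
  [-14, 26, -43] -> [14, -26, 43] -> [9, -31, 38] -> [38, 9, -31] -> [-31, 9, 38]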